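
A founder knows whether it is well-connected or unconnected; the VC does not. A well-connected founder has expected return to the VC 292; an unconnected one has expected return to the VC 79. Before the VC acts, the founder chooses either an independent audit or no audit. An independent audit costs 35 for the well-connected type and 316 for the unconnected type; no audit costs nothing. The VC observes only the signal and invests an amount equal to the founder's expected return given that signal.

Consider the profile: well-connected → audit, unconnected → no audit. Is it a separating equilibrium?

If types separate, audit earns payment 292 and no audit earns 79.
Well-connected: audit gives 292 − 35 = 257; no audit gives 79 − 0 = 79. No deviation. ✓
Unconnected: no audit gives 79 − 0 = 79; audit gives 292 − 316 = -24. No deviation. ✓
Both incentive constraints hold.

Yes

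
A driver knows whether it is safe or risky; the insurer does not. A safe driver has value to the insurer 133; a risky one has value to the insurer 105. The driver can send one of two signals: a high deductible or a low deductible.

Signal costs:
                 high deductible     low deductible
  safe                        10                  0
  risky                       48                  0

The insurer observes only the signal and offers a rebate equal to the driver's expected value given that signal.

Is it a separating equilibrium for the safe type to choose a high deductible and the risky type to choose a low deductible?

Yes

Under separation the insurer infers type exactly: high deductible → safe (pays 133), low deductible → risky (pays 105).
Safe: high deductible gives 133 − 10 = 123; low deductible gives 105 − 0 = 105. No deviation. ✓
Risky: low deductible gives 105 − 0 = 105; high deductible gives 133 − 48 = 85. No deviation. ✓
Both incentive constraints hold.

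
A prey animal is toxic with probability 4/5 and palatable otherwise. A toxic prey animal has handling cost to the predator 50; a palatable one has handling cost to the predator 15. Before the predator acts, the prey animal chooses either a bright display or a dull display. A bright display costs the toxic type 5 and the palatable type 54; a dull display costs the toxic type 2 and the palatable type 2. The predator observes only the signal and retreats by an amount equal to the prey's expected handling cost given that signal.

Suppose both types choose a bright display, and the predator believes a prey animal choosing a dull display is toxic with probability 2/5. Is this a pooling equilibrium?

At the pooled signal (bright display) the predator holds the prior 4/5 and pays 4/5·50 + 1/5·15 = 43. Off-path (dull display) belief 2/5 gives 2/5·50 + 3/5·15 = 29.
Toxic: bright display gives 43 − 5 = 38; dull display gives 29 − 2 = 27. Stays. ✓
Palatable: bright display gives 43 − 54 = -11; dull display gives 29 − 2 = 27. Deviates. ✗

No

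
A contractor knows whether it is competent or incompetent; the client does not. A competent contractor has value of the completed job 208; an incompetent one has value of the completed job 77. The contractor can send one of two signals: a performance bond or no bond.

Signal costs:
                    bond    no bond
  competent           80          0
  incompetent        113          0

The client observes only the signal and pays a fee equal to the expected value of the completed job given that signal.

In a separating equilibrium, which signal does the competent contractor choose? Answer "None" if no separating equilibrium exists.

None

Try competent → bond, incompetent → no bond:
  If types separate, bond earns payment 208 and no bond earns 77.
  Competent: bond gives 208 − 80 = 128; no bond gives 77 − 0 = 77. No deviation. ✓
  Incompetent: no bond gives 77 − 0 = 77; bond gives 208 − 113 = 95. Would deviate. ✗
Try competent → no bond, incompetent → bond:
  If types separate, no bond earns payment 208 and bond earns 77.
  Competent: no bond gives 208 − 0 = 208; bond gives 77 − 80 = -3. No deviation. ✓
  Incompetent: bond gives 77 − 113 = -36; no bond gives 208 − 0 = 208. Would deviate. ✗
Neither assignment is incentive-compatible.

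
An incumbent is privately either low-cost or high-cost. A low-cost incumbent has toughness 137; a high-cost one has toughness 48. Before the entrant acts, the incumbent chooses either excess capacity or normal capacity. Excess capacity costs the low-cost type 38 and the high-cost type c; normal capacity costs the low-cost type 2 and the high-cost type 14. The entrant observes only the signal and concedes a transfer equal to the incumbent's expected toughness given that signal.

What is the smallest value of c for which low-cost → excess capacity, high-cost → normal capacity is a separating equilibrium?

Under separation: excess capacity → low-cost (pays 137); normal capacity → high-cost (pays 48).
Low-cost: 137 − 38 = 99 ≥ 48 − 2 = 46. Holds regardless of c. ✓
High-cost: 48 − 14 ≥ 137 − c, so c ≥ 137 − 34 = 103.

103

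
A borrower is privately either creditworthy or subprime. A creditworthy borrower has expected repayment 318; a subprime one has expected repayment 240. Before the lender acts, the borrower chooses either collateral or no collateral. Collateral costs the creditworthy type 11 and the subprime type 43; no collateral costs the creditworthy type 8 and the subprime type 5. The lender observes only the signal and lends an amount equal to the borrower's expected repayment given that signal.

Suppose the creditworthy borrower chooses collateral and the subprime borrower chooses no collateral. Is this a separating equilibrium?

Under separation the lender infers type exactly: collateral → creditworthy (pays 318), no collateral → subprime (pays 240).
Creditworthy: collateral gives 318 − 11 = 307; no collateral gives 240 − 8 = 232. No deviation. ✓
Subprime: no collateral gives 240 − 5 = 235; collateral gives 318 − 43 = 275. Would deviate. ✗

No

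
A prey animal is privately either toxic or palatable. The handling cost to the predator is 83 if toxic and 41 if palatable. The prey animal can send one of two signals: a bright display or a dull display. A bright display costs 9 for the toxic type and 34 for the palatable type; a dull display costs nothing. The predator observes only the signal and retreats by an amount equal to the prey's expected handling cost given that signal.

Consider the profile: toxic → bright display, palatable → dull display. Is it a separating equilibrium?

If types separate, bright display earns payment 83 and dull display earns 41.
Toxic: bright display gives 83 − 9 = 74; dull display gives 41 − 0 = 41. No deviation. ✓
Palatable: dull display gives 41 − 0 = 41; bright display gives 83 − 34 = 49. Would deviate. ✗

No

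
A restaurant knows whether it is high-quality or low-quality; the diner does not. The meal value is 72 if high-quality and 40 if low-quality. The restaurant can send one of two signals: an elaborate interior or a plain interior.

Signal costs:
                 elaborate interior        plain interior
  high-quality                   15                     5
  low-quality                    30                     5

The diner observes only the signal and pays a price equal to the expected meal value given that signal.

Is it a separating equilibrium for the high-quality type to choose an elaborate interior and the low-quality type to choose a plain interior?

No

Under separation the diner infers type exactly: elaborate interior → high-quality (pays 72), plain interior → low-quality (pays 40).
High-quality: elaborate interior gives 72 − 15 = 57; plain interior gives 40 − 5 = 35. No deviation. ✓
Low-quality: plain interior gives 40 − 5 = 35; elaborate interior gives 72 − 30 = 42. Would deviate. ✗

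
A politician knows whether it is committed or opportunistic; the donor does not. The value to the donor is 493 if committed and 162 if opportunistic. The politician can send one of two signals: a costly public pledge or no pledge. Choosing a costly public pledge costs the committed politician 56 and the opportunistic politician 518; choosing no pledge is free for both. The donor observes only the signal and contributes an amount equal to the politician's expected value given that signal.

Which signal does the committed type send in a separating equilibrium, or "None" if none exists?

pledge

Try committed → pledge, opportunistic → no pledge:
  Under separation the donor infers type exactly: pledge → committed (pays 493), no pledge → opportunistic (pays 162).
  Committed: pledge gives 493 − 56 = 437; no pledge gives 162 − 0 = 162. No deviation. ✓
  Opportunistic: no pledge gives 162 − 0 = 162; pledge gives 493 − 518 = -25. No deviation. ✓
Both hold — the committed type sends pledge.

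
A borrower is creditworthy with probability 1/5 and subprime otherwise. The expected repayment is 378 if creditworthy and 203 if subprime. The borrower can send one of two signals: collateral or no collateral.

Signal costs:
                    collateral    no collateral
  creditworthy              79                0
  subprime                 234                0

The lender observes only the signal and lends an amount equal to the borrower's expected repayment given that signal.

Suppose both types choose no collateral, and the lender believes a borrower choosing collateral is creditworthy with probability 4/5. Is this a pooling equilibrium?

No

On the equilibrium path (no collateral) the lender holds the prior 1/5 and pays 1/5·378 + 4/5·203 = 238. Off-path (collateral) belief 4/5 gives 4/5·378 + 1/5·203 = 343.
Creditworthy: no collateral gives 238 − 0 = 238; collateral gives 343 − 79 = 264. Deviates. ✗
Subprime: no collateral gives 238 − 0 = 238; collateral gives 343 − 234 = 109. Stays. ✓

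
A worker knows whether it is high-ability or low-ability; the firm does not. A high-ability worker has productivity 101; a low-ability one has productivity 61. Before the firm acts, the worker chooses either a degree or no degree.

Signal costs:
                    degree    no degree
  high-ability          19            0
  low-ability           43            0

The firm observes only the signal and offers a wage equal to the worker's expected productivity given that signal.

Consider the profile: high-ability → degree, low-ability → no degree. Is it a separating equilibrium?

Yes

If types separate, degree earns payment 101 and no degree earns 61.
High-ability: degree gives 101 − 19 = 82; no degree gives 61 − 0 = 61. No deviation. ✓
Low-ability: no degree gives 61 − 0 = 61; degree gives 101 − 43 = 58. No deviation. ✓
Neither type gains from mimicking the other.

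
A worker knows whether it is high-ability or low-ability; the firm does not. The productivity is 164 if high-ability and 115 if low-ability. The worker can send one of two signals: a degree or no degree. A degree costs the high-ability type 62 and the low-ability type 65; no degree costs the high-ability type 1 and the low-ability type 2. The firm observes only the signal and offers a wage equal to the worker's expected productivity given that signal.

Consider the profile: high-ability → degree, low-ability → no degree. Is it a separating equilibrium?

Under separation the firm infers type exactly: degree → high-ability (pays 164), no degree → low-ability (pays 115).
High-ability: degree gives 164 − 62 = 102; no degree gives 115 − 1 = 114. Would deviate. ✗
Low-ability: no degree gives 115 − 2 = 113; degree gives 164 − 65 = 99. No deviation. ✓

No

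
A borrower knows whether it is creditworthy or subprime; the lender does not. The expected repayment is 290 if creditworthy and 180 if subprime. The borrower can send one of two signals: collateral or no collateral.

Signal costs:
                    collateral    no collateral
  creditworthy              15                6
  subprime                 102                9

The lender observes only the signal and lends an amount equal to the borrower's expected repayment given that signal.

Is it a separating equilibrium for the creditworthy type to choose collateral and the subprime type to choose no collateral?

If types separate, collateral earns payment 290 and no collateral earns 180.
Creditworthy: collateral gives 290 − 15 = 275; no collateral gives 180 − 6 = 174. No deviation. ✓
Subprime: no collateral gives 180 − 9 = 171; collateral gives 290 − 102 = 188. Would deviate. ✗

No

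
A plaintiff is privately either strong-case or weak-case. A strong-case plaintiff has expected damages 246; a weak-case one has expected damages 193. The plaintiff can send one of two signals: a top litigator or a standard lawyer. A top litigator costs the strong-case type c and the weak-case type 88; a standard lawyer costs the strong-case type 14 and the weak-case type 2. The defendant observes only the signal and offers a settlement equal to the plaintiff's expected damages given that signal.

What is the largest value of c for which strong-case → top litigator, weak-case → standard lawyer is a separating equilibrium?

Under separation: top litigator → strong-case (pays 246); standard lawyer → weak-case (pays 193).
Weak-case: 193 − 2 = 191 ≥ 246 − 88 = 158. Holds regardless of c. ✓
Strong-case: 246 − c ≥ 193 − 14, so c ≤ 246 − 179 = 67.

67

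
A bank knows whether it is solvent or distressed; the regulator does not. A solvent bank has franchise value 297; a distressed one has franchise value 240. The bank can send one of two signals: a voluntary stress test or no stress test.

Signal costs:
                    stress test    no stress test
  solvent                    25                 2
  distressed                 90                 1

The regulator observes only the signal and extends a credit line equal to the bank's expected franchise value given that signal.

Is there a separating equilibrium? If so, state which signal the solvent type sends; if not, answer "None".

stress test

Try solvent → stress test, distressed → no stress test:
  If types separate, stress test earns payment 297 and no stress test earns 240.
  Solvent: stress test gives 297 − 25 = 272; no stress test gives 240 − 2 = 238. No deviation. ✓
  Distressed: no stress test gives 240 − 1 = 239; stress test gives 297 − 90 = 207. No deviation. ✓
Both hold — the solvent type sends stress test.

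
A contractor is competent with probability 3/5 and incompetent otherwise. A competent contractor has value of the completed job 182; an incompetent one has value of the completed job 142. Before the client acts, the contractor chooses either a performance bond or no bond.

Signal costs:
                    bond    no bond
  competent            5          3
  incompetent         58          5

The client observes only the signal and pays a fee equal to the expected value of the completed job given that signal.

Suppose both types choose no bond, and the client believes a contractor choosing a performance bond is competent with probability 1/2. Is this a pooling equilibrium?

Yes

On the equilibrium path (no bond) the client holds the prior 3/5 and pays 3/5·182 + 2/5·142 = 166. Off-path (bond) belief 1/2 gives 1/2·182 + 1/2·142 = 162.
Competent: no bond gives 166 − 3 = 163; bond gives 162 − 5 = 157. Stays. ✓
Incompetent: no bond gives 166 − 5 = 161; bond gives 162 − 58 = 104. Stays. ✓
Beliefs are Bayes-consistent on-path and both types best-respond.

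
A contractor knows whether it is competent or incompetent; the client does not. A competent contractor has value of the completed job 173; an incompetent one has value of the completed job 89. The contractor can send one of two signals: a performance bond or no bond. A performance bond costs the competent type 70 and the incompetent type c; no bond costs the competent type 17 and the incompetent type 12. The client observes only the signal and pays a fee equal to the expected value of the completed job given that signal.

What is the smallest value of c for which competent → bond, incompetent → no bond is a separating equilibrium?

96

Under separation: bond → competent (pays 173); no bond → incompetent (pays 89).
Competent: 173 − 70 = 103 ≥ 89 − 17 = 72. Holds regardless of c. ✓
Incompetent: 89 − 12 ≥ 173 − c, so c ≥ 173 − 77 = 96.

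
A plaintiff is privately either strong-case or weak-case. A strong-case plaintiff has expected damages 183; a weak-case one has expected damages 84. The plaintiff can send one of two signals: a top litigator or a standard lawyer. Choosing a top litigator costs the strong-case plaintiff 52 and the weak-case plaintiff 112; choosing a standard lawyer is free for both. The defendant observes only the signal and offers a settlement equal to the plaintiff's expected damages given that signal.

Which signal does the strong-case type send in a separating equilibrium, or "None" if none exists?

Try strong-case → top litigator, weak-case → standard lawyer:
  If types separate, top litigator earns payment 183 and standard lawyer earns 84.
  Strong-case: top litigator gives 183 − 52 = 131; standard lawyer gives 84 − 0 = 84. No deviation. ✓
  Weak-case: standard lawyer gives 84 − 0 = 84; top litigator gives 183 − 112 = 71. No deviation. ✓
Both hold — the strong-case type sends top litigator.

top litigator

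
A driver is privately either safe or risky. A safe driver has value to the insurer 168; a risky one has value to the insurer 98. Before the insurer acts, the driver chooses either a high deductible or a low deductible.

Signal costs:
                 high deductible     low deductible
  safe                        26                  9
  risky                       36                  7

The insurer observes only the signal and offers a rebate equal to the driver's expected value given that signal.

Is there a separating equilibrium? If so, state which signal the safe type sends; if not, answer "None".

Try safe → high deductible, risky → low deductible:
  If types separate, high deductible earns payment 168 and low deductible earns 98.
  Safe: high deductible gives 168 − 26 = 142; low deductible gives 98 − 9 = 89. No deviation. ✓
  Risky: low deductible gives 98 − 7 = 91; high deductible gives 168 − 36 = 132. Would deviate. ✗
Try safe → low deductible, risky → high deductible:
  If types separate, low deductible earns payment 168 and high deductible earns 98.
  Safe: low deductible gives 168 − 9 = 159; high deductible gives 98 − 26 = 72. No deviation. ✓
  Risky: high deductible gives 98 − 36 = 62; low deductible gives 168 − 7 = 161. Would deviate. ✗
Neither assignment is incentive-compatible.

None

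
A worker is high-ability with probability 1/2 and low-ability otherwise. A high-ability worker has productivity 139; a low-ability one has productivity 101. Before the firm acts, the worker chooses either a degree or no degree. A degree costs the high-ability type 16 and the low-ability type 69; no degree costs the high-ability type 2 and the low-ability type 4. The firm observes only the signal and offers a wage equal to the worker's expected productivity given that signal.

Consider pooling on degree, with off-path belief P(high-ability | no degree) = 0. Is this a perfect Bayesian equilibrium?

At the pooled signal (degree) the firm holds the prior 1/2 and pays 1/2·139 + 1/2·101 = 120. Off-path (no degree) belief 0 gives 0·139 + 1·101 = 101.
High-ability: degree gives 120 − 16 = 104; no degree gives 101 − 2 = 99. Stays. ✓
Low-ability: degree gives 120 − 69 = 51; no degree gives 101 − 4 = 97. Deviates. ✗

No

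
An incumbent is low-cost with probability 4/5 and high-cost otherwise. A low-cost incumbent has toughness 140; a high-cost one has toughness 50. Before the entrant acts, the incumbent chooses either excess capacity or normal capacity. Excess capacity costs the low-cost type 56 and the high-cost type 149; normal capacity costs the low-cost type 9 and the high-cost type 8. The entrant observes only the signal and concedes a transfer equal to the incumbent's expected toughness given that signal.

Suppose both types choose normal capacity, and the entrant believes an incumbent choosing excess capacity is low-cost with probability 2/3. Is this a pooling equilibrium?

Yes

At the pooled signal (normal capacity) the entrant holds the prior 4/5 and pays 4/5·140 + 1/5·50 = 122. Off-path (excess capacity) belief 2/3 gives 2/3·140 + 1/3·50 = 110.
Low-cost: normal capacity gives 122 − 9 = 113; excess capacity gives 110 − 56 = 54. Stays. ✓
High-cost: normal capacity gives 122 − 8 = 114; excess capacity gives 110 − 149 = -39. Stays. ✓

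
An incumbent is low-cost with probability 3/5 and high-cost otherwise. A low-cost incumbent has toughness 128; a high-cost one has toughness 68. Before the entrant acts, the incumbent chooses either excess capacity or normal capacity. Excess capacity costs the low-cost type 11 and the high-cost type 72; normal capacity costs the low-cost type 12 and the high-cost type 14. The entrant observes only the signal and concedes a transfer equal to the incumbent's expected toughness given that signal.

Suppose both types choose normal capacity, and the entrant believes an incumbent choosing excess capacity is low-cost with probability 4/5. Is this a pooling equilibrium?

No

At the pooled signal (normal capacity) the entrant holds the prior 3/5 and pays 3/5·128 + 2/5·68 = 104. Off-path (excess capacity) belief 4/5 gives 4/5·128 + 1/5·68 = 116.
Low-cost: normal capacity gives 104 − 12 = 92; excess capacity gives 116 − 11 = 105. Deviates. ✗
High-cost: normal capacity gives 104 − 14 = 90; excess capacity gives 116 − 72 = 44. Stays. ✓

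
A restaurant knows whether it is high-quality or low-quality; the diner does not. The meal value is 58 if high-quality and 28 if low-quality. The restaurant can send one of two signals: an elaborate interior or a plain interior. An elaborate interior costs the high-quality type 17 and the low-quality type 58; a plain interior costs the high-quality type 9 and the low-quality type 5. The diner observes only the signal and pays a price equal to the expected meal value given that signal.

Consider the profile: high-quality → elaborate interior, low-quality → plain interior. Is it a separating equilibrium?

Under separation the diner infers type exactly: elaborate interior → high-quality (pays 58), plain interior → low-quality (pays 28).
High-quality: elaborate interior gives 58 − 17 = 41; plain interior gives 28 − 9 = 19. No deviation. ✓
Low-quality: plain interior gives 28 − 5 = 23; elaborate interior gives 58 − 58 = 0. No deviation. ✓
Both incentive constraints hold.

Yes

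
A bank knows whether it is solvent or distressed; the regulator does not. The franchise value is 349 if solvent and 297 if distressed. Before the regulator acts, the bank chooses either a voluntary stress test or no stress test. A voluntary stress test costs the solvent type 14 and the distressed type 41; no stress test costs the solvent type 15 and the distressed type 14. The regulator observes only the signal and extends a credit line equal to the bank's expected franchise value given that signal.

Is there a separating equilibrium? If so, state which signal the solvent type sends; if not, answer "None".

Try solvent → stress test, distressed → no stress test:
  Under separation the regulator infers type exactly: stress test → solvent (pays 349), no stress test → distressed (pays 297).
  Solvent: stress test gives 349 − 14 = 335; no stress test gives 297 − 15 = 282. No deviation. ✓
  Distressed: no stress test gives 297 − 14 = 283; stress test gives 349 − 41 = 308. Would deviate. ✗
Try solvent → no stress test, distressed → stress test:
  Under separation the regulator infers type exactly: no stress test → solvent (pays 349), stress test → distressed (pays 297).
  Solvent: no stress test gives 349 − 15 = 334; stress test gives 297 − 14 = 283. No deviation. ✓
  Distressed: stress test gives 297 − 41 = 256; no stress test gives 349 − 14 = 335. Would deviate. ✗
Neither assignment is incentive-compatible.

None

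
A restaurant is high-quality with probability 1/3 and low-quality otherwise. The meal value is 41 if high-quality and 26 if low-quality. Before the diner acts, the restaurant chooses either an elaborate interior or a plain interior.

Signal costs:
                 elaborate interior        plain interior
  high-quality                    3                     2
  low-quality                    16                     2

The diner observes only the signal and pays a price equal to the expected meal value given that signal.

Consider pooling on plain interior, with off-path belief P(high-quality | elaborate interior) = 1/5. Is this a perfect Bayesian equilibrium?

At the pooled signal (plain interior) the diner holds the prior 1/3 and pays 1/3·41 + 2/3·26 = 31. Off-path (elaborate interior) belief 1/5 gives 1/5·41 + 4/5·26 = 29.
High-quality: plain interior gives 31 − 2 = 29; elaborate interior gives 29 − 3 = 26. Stays. ✓
Low-quality: plain interior gives 31 − 2 = 29; elaborate interior gives 29 − 16 = 13. Stays. ✓

Yes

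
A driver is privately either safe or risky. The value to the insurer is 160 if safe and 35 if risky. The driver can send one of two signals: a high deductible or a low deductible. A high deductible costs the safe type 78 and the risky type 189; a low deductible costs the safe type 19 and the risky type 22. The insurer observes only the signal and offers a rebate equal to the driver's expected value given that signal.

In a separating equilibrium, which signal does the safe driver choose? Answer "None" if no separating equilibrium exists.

Try safe → high deductible, risky → low deductible:
  Under separation the insurer infers type exactly: high deductible → safe (pays 160), low deductible → risky (pays 35).
  Safe: high deductible gives 160 − 78 = 82; low deductible gives 35 − 19 = 16. No deviation. ✓
  Risky: low deductible gives 35 − 22 = 13; high deductible gives 160 − 189 = -29. No deviation. ✓
Both hold — the safe type sends high deductible.

high deductible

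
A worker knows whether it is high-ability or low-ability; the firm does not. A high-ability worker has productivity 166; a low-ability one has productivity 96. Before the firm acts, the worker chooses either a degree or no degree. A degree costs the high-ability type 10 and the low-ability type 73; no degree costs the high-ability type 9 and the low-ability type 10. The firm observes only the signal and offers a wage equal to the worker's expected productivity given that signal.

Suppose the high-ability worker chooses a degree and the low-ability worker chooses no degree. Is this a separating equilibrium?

If types separate, degree earns payment 166 and no degree earns 96.
High-ability: degree gives 166 − 10 = 156; no degree gives 96 − 9 = 87. No deviation. ✓
Low-ability: no degree gives 96 − 10 = 86; degree gives 166 − 73 = 93. Would deviate. ✗

No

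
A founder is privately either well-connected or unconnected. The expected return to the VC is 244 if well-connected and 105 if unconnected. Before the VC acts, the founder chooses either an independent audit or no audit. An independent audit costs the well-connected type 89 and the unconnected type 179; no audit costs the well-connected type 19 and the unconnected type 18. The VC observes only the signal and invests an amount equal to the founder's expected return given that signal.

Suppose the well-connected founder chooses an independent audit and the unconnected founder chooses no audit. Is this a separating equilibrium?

If types separate, audit earns payment 244 and no audit earns 105.
Well-connected: audit gives 244 − 89 = 155; no audit gives 105 − 19 = 86. No deviation. ✓
Unconnected: no audit gives 105 − 18 = 87; audit gives 244 − 179 = 65. No deviation. ✓
Neither type gains from mimicking the other.

Yes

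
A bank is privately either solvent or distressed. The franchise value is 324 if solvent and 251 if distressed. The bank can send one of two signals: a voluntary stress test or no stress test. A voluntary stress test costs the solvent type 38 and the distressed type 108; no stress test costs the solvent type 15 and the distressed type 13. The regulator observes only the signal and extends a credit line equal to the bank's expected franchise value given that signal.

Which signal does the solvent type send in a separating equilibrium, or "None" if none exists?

Try solvent → stress test, distressed → no stress test:
  If types separate, stress test earns payment 324 and no stress test earns 251.
  Solvent: stress test gives 324 − 38 = 286; no stress test gives 251 − 15 = 236. No deviation. ✓
  Distressed: no stress test gives 251 − 13 = 238; stress test gives 324 − 108 = 216. No deviation. ✓
Both hold — the solvent type sends stress test.

stress test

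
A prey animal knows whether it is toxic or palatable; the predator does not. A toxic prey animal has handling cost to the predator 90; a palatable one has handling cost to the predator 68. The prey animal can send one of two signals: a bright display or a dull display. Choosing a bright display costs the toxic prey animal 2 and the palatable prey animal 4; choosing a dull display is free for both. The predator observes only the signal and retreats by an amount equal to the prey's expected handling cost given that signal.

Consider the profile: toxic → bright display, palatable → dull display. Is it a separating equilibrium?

If types separate, bright display earns payment 90 and dull display earns 68.
Toxic: bright display gives 90 − 2 = 88; dull display gives 68 − 0 = 68. No deviation. ✓
Palatable: dull display gives 68 − 0 = 68; bright display gives 90 − 4 = 86. Would deviate. ✗

No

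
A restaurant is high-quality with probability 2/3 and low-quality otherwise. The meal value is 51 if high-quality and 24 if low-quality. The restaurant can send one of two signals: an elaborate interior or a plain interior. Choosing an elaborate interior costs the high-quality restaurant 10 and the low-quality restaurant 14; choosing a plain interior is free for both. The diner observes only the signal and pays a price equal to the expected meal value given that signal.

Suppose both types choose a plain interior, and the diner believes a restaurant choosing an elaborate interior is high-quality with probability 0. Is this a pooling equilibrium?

At the pooled signal (plain interior) the diner holds the prior 2/3 and pays 2/3·51 + 1/3·24 = 42. Off-path (elaborate interior) belief 0 gives 0·51 + 1·24 = 24.
High-quality: plain interior gives 42 − 0 = 42; elaborate interior gives 24 − 10 = 14. Stays. ✓
Low-quality: plain interior gives 42 − 0 = 42; elaborate interior gives 24 − 14 = 10. Stays. ✓

Yes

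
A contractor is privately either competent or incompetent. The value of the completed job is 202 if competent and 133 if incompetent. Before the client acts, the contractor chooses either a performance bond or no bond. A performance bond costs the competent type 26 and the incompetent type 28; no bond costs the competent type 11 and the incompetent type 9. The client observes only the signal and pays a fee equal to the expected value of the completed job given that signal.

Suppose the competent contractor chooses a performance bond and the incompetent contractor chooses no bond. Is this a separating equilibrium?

Under separation the client infers type exactly: bond → competent (pays 202), no bond → incompetent (pays 133).
Competent: bond gives 202 − 26 = 176; no bond gives 133 − 11 = 122. No deviation. ✓
Incompetent: no bond gives 133 − 9 = 124; bond gives 202 − 28 = 174. Would deviate. ✗

No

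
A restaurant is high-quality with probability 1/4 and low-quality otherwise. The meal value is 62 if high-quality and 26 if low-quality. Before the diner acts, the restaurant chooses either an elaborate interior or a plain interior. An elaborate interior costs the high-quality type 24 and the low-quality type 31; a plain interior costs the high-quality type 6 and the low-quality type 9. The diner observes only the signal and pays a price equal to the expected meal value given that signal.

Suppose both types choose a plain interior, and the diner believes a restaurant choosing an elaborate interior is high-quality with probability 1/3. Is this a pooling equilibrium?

Yes

At the pooled signal (plain interior) the diner holds the prior 1/4 and pays 1/4·62 + 3/4·26 = 35. Off-path (elaborate interior) belief 1/3 gives 1/3·62 + 2/3·26 = 38.
High-quality: plain interior gives 35 − 6 = 29; elaborate interior gives 38 − 24 = 14. Stays. ✓
Low-quality: plain interior gives 35 − 9 = 26; elaborate interior gives 38 − 31 = 7. Stays. ✓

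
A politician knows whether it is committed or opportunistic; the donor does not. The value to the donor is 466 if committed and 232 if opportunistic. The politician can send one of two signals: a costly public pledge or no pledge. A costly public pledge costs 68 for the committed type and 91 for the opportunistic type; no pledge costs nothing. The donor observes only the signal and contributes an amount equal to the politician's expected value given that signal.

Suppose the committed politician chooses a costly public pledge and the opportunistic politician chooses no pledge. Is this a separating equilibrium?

No

If types separate, pledge earns payment 466 and no pledge earns 232.
Committed: pledge gives 466 − 68 = 398; no pledge gives 232 − 0 = 232. No deviation. ✓
Opportunistic: no pledge gives 232 − 0 = 232; pledge gives 466 − 91 = 375. Would deviate. ✗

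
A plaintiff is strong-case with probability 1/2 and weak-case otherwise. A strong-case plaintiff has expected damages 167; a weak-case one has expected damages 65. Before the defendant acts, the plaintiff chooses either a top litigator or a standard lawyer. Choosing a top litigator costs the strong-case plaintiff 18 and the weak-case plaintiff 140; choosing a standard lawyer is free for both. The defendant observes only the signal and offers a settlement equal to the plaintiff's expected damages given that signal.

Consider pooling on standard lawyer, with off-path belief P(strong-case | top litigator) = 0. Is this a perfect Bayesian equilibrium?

On the equilibrium path (standard lawyer) the defendant holds the prior 1/2 and pays 1/2·167 + 1/2·65 = 116. Off-path (top litigator) belief 0 gives 0·167 + 1·65 = 65.
Strong-case: standard lawyer gives 116 − 0 = 116; top litigator gives 65 − 18 = 47. Stays. ✓
Weak-case: standard lawyer gives 116 − 0 = 116; top litigator gives 65 − 140 = -75. Stays. ✓
Beliefs are Bayes-consistent on-path and both types best-respond.

Yes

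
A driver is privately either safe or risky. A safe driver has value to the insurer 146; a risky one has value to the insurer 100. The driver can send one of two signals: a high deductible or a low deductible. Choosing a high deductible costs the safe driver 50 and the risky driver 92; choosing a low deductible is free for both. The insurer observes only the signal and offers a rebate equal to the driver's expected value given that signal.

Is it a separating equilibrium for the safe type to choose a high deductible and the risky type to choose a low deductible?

No

Under separation the insurer infers type exactly: high deductible → safe (pays 146), low deductible → risky (pays 100).
Safe: high deductible gives 146 − 50 = 96; low deductible gives 100 − 0 = 100. Would deviate. ✗
Risky: low deductible gives 100 − 0 = 100; high deductible gives 146 − 92 = 54. No deviation. ✓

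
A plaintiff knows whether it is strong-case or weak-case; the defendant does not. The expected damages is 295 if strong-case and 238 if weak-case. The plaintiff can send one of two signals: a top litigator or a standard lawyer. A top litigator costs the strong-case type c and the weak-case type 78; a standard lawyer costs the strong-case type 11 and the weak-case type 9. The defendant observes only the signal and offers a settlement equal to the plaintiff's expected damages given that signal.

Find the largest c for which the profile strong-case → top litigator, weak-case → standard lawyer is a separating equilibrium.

68

Under separation: top litigator → strong-case (pays 295); standard lawyer → weak-case (pays 238).
Weak-case: 238 − 9 = 229 ≥ 295 − 78 = 217. Holds regardless of c. ✓
Strong-case: 295 − c ≥ 238 − 11, so c ≤ 295 − 227 = 68.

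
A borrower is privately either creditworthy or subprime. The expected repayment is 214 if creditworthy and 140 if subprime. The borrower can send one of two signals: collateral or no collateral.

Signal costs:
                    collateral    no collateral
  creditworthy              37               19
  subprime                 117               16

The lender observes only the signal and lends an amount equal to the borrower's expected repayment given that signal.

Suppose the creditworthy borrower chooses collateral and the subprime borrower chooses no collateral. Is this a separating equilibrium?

Under separation the lender infers type exactly: collateral → creditworthy (pays 214), no collateral → subprime (pays 140).
Creditworthy: collateral gives 214 − 37 = 177; no collateral gives 140 − 19 = 121. No deviation. ✓
Subprime: no collateral gives 140 − 16 = 124; collateral gives 214 − 117 = 97. No deviation. ✓
Neither type gains from mimicking the other.

Yes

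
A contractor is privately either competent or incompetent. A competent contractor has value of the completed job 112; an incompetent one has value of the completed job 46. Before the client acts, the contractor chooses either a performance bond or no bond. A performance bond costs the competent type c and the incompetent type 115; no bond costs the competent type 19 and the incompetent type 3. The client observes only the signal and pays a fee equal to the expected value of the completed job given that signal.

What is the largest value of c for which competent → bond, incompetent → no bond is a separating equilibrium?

Under separation: bond → competent (pays 112); no bond → incompetent (pays 46).
Incompetent: 46 − 3 = 43 ≥ 112 − 115 = -3. Holds regardless of c. ✓
Competent: 112 − c ≥ 46 − 19, so c ≤ 112 − 27 = 85.

85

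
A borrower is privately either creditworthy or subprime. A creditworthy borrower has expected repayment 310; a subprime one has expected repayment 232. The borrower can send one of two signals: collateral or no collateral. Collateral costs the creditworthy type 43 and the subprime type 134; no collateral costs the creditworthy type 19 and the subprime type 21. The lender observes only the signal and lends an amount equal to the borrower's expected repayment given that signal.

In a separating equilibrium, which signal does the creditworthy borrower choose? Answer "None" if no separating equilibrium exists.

Try creditworthy → collateral, subprime → no collateral:
  Under separation the lender infers type exactly: collateral → creditworthy (pays 310), no collateral → subprime (pays 232).
  Creditworthy: collateral gives 310 − 43 = 267; no collateral gives 232 − 19 = 213. No deviation. ✓
  Subprime: no collateral gives 232 − 21 = 211; collateral gives 310 − 134 = 176. No deviation. ✓
Both hold — the creditworthy type sends collateral.

collateral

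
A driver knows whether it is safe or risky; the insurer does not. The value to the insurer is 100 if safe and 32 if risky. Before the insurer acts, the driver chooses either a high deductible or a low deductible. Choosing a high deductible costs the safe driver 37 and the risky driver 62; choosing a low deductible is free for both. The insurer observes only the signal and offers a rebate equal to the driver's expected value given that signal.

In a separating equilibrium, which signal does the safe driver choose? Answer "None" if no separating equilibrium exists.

Try safe → high deductible, risky → low deductible:
  Under separation the insurer infers type exactly: high deductible → safe (pays 100), low deductible → risky (pays 32).
  Safe: high deductible gives 100 − 37 = 63; low deductible gives 32 − 0 = 32. No deviation. ✓
  Risky: low deductible gives 32 − 0 = 32; high deductible gives 100 − 62 = 38. Would deviate. ✗
Try safe → low deductible, risky → high deductible:
  Under separation the insurer infers type exactly: low deductible → safe (pays 100), high deductible → risky (pays 32).
  Safe: low deductible gives 100 − 0 = 100; high deductible gives 32 − 37 = -5. No deviation. ✓
  Risky: high deductible gives 32 − 62 = -30; low deductible gives 100 − 0 = 100. Would deviate. ✗
Neither assignment is incentive-compatible.

None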